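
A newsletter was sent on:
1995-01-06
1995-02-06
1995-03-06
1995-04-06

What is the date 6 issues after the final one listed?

1995-10-06

Each date is the 6th; the gaps (31, 28, 31) track the month lengths.
The rule is the 6th of each month.
Next: May 1995 → 1995-05-06.
June 1995: 1995-06-06.
July 1995: 1995-07-06.
August 1995: 1995-08-06.
Next: September 1995 → 1995-09-06.
Next: October 1995 → 1995-10-06.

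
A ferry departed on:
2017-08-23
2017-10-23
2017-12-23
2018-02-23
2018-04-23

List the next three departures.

2018-06-23, 2018-08-23, 2018-10-23

Each date is the 23rd; the gaps (61, 61, 62, 59) track the month lengths.
The rule is the 23rd of every 2 months.
Next: June 2018 → 2018-06-23.
August 2018: 2018-08-23.
October 2018: 2018-10-23.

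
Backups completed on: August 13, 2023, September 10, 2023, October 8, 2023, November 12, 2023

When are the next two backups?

These are Sundays at 28- or 35-day spacing (28, 28, 35).
The pattern: 2nd Sunday of the month.
2nd Sunday of December 2023: December 10, 2023.
2nd Sunday of January 2024: January 14, 2024.

December 10, 2023; January 14, 2024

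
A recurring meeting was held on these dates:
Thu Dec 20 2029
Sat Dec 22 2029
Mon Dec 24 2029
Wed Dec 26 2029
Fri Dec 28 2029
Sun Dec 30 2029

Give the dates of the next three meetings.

Tue Jan 1 2030, Thu Jan 3 2030, Sat Jan 5 2030

Gaps between consecutive events: 2, 2, 2, 2, 2 days — a constant 2-day interval.
Sun Dec 30 2029 + 2 days = Tue Jan 1 2030.
Tue Jan 1 2030 + 2 days = Thu Jan 3 2030.
Thu Jan 3 2030 + 2 days = Sat Jan 5 2030.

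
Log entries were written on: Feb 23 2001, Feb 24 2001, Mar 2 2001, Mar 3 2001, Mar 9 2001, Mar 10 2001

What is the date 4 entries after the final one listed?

Gaps: 1, 6, 1, 6, 1 days — not constant, but cyclic with period 2.
The events fall on every Friday and Saturday.
The following Friday is Mar 16 2001.
The following Saturday is Mar 17 2001.
The following Friday is Mar 23 2001.
Next Saturday: Mar 24 2001.

Mar 24 2001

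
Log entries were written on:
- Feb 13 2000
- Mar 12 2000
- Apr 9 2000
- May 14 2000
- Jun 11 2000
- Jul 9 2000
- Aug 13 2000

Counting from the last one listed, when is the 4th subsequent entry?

Gaps: 28, 28, 35, 28, 28, 35 days — a mix of 28 and 35. Every date is a Sunday.
Each is the 2nd Sunday of its month.
September 2000 — 2nd Sunday is Sep 10 2000.
October 2000 — 2nd Sunday is Oct 8 2000.
2nd Sunday of November 2000: Nov 12 2000.
December 2000 — 2nd Sunday is Dec 10 2000.

Dec 10 2000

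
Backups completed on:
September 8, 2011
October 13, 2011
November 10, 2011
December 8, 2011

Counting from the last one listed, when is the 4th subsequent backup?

April 12, 2012

Gaps: 35, 28, 28 days — a mix of 28 and 35. Every date is a Thursday.
Each is the 2nd Thursday of its month.
January 2012 — 2nd Thursday is January 12, 2012.
2nd Thursday of February 2012: February 9, 2012.
2nd Thursday of March 2012: March 8, 2012.
April 2012 — 2nd Thursday is April 12, 2012.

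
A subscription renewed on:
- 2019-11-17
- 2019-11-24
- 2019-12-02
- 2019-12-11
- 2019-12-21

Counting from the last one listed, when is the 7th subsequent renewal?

Intervals are 7, 8, 9, 10 days — an arithmetic progression with common difference 1.
Next gap: 11 days. 2019-12-21 + 11 days = 2020-01-01.
Next gap: 12 days. 2020-01-01 + 12 days = 2020-01-13.
Next gap: 13 days. 2020-01-13 + 13 days = 2020-01-26.
Next gap: 14 days. 2020-01-26 + 14 days = 2020-02-09.
Next gap: 15 days. 2020-02-09 + 15 days = 2020-02-24.
Next gap: 16 days. 2020-02-24 + 16 days = 2020-03-11.
Next gap: 17 days. 2020-03-11 + 17 days = 2020-03-28.

2020-03-28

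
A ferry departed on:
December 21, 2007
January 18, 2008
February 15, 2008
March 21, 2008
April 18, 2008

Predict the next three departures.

May 16, 2008; June 20, 2008; July 18, 2008

All dates are Fridays, 28, 28, 35, 28 days apart.
Specifically, the 3rd Friday of each month.
3rd Friday of May 2008: May 16, 2008.
3rd Friday of June 2008: June 20, 2008.
3rd Friday of July 2008: July 18, 2008.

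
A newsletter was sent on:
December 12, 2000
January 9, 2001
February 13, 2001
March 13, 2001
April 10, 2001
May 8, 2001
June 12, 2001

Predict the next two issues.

July 10, 2001; August 14, 2001

These are Tuesdays at 28- or 35-day spacing (28, 35, 28, 28, 28, 35).
The pattern: 2nd Tuesday of the month.
July 2001 — 2nd Tuesday is July 10, 2001.
2nd Tuesday of August 2001: August 14, 2001.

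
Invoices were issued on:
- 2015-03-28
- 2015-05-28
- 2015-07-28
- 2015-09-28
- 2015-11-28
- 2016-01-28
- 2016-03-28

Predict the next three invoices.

2016-05-28, 2016-07-28, 2016-09-28

Gaps: 61, 61, 62, 61, 61, 60 days — not constant. Every event is on the 28th of the month.
Pattern: the 28th of every 2 months.
May 2016: 2016-05-28.
Next: July 2016 → 2016-07-28.
Next: September 2016 → 2016-09-28.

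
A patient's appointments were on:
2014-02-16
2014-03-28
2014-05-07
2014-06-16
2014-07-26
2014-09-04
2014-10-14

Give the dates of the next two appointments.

2014-11-23, 2015-01-02

The spacing is 40, 40, 40, 40, 40, 40 days — always 40 days.
2014-10-14 + 40 days = 2014-11-23.
2014-11-23 + 40 days = 2015-01-02.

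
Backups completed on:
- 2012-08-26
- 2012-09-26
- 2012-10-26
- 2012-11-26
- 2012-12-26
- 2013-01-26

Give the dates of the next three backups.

2013-02-26, 2013-03-26, 2013-04-26

Gaps: 31, 30, 31, 30, 31 days — not constant. Every event is on the 26th of the month.
Pattern: the 26th of each month.
Next: February 2013 → 2013-02-26.
Next: March 2013 → 2013-03-26.
April 2013: 2013-04-26.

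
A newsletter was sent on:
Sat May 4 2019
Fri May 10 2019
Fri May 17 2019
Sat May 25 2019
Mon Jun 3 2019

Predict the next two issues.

Gaps: 6, 7, 8, 9 days — each gap is 1 larger than the previous one.
Next gap: 10 days. Mon Jun 3 2019 + 10 days = Thu Jun 13 2019.
Next gap: 11 days. Thu Jun 13 2019 + 11 days = Mon Jun 24 2019.

Thu Jun 13 2019, Mon Jun 24 2019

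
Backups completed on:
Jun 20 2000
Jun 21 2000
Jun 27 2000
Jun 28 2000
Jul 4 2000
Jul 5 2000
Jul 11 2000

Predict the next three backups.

The gap pattern 1, 6, 1, 6, 1, 6 repeats every 2 events.
These are the Tuesdays and Wednesdays of each week.
Next Wednesday: Jul 12 2000.
Next Tuesday: Jul 18 2000.
Next Wednesday: Jul 19 2000.

Jul 12 2000, Jul 18 2000, Jul 19 2000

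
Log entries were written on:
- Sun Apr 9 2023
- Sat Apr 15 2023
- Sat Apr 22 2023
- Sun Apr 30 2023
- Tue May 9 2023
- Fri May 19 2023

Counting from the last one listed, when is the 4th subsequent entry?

The spacing grows by 1 each time: 6, 7, 8, 9, 10 days.
Next gap: 11 days. Fri May 19 2023 + 11 days = Tue May 30 2023.
Next gap: 12 days. Tue May 30 2023 + 12 days = Sun Jun 11 2023.
Next gap: 13 days. Sun Jun 11 2023 + 13 days = Sat Jun 24 2023.
Next gap: 14 days. Sat Jun 24 2023 + 14 days = Sat Jul 8 2023.

Sat Jul 8 2023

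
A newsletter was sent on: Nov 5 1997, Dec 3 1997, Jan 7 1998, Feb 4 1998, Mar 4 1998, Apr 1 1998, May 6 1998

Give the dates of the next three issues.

These are Wednesdays at 28- or 35-day spacing (28, 35, 28, 28, 28, 35).
The pattern: 1st Wednesday of the month.
June 1998 — 1st Wednesday is Jun 3 1998.
1st Wednesday of July 1998: Jul 1 1998.
August 1998 — 1st Wednesday is Aug 5 1998.

Jun 3 1998, Jul 1 1998, Aug 5 1998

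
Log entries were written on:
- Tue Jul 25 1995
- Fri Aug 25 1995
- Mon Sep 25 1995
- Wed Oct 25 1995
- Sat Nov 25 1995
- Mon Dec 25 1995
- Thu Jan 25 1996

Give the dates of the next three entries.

Sun Feb 25 1996, Mon Mar 25 1996, Thu Apr 25 1996

Each date is the 25th; the gaps (31, 31, 30, 31, 30, 31) track the month lengths.
The rule is the 25th of each month.
February 1996: Sun Feb 25 1996.
March 1996: Mon Mar 25 1996.
Next: April 1996 → Thu Apr 25 1996.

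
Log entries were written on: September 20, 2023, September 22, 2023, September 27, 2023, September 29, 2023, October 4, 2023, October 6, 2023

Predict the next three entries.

Gaps: 2, 5, 2, 5, 2 days — not constant, but cyclic with period 2.
The events fall on every Wednesday and Friday.
Next Wednesday: October 11, 2023.
Next Friday: October 13, 2023.
The following Wednesday is October 18, 2023.

October 11, 2023; October 13, 2023; October 18, 2023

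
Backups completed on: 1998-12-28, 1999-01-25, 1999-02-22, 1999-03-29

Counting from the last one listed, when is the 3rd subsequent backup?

1999-06-28

Every date is a Monday; gaps 28, 28, 35 days.
Each is the last Monday of its month (at least one falls on the 29th or later, ruling out '4th Monday').
April 1999 ends with Monday 1999-04-26.
Last Monday of May 1999: 1999-05-31.
Last Monday of June 1999: 1999-06-28.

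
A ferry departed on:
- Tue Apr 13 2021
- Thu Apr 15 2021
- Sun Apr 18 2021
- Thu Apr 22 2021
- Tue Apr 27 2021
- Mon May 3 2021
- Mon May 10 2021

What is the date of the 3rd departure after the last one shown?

Gaps: 2, 3, 4, 5, 6, 7 days — each gap is 1 larger than the previous one.
Next gap: 8 days. Mon May 10 2021 + 8 days = Tue May 18 2021.
Next gap: 9 days. Tue May 18 2021 + 9 days = Thu May 27 2021.
Next gap: 10 days. Thu May 27 2021 + 10 days = Sun Jun 6 2021.

Sun Jun 6 2021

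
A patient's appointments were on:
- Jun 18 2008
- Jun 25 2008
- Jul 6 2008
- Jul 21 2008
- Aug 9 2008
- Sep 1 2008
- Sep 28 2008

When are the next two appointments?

Oct 29 2008, Dec 3 2008

The spacing grows by 4 each time: 7, 11, 15, 19, 23, 27 days.
Next gap: 31 days. Sep 28 2008 + 31 days = Oct 29 2008.
Next gap: 35 days. Oct 29 2008 + 35 days = Dec 3 2008.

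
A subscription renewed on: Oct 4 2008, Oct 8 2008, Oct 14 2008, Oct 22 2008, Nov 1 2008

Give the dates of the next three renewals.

Gaps: 4, 6, 8, 10 days — each gap is 2 larger than the previous one.
Next gap: 12 days. Nov 1 2008 + 12 days = Nov 13 2008.
Next gap: 14 days. Nov 13 2008 + 14 days = Nov 27 2008.
Next gap: 16 days. Nov 27 2008 + 16 days = Dec 13 2008.

Nov 13 2008, Nov 27 2008, Dec 13 2008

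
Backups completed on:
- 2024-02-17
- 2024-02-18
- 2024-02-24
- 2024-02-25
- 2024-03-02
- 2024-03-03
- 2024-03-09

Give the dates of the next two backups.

Every event lands on a Saturday or Sunday (gaps cycle 1, 6, 1, 6, 1, 6).
So the schedule is: every Saturday and Sunday.
Next Sunday: 2024-03-10.
Next Saturday: 2024-03-16.

2024-03-10, 2024-03-16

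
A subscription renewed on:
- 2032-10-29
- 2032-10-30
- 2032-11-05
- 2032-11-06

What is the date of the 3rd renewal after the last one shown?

2032-11-19

Gaps: 1, 6, 1 days — not constant, but cyclic with period 2.
The events fall on every Friday and Saturday.
Next Friday: 2032-11-12.
Next Saturday: 2032-11-13.
Next Friday: 2032-11-19.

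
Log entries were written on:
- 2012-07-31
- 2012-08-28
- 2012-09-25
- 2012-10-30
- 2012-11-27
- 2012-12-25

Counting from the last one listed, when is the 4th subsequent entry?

2013-04-30

All Tuesdays; the gaps (28, 28, 35, 28, 28) vary with month length.
This is the last Tuesday of each month.
Last Tuesday of January 2013: 2013-01-29.
Last Tuesday of February 2013: 2013-02-26.
Last Tuesday of March 2013: 2013-03-26.
Last Tuesday of April 2013: 2013-04-30.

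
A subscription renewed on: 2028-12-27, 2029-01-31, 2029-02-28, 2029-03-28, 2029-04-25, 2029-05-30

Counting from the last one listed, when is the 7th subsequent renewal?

2029-12-26

These are Wednesdays with 35, 28, 28, 28, 35-day gaps.
Each is the final Wednesday of its month — 2029-01-31 is past the 28th, so '4th Wednesday' doesn't fit.
June 2029 ends with Wednesday 2029-06-27.
July 2029 ends with Wednesday 2029-07-25.
Last Wednesday of August 2029: 2029-08-29.
Last Wednesday of September 2029: 2029-09-26.
Last Wednesday of October 2029: 2029-10-31.
Last Wednesday of November 2029: 2029-11-28.
Last Wednesday of December 2029: 2029-12-26.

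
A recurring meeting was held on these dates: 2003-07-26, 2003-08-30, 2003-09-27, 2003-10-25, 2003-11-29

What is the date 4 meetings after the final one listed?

2004-03-27

All Saturdays; the gaps (35, 28, 28, 35) vary with month length.
This is the last Saturday of each month.
Last Saturday of December 2003: 2003-12-27.
Last Saturday of January 2004: 2004-01-31.
February 2004 ends with Saturday 2004-02-28.
Last Saturday of March 2004: 2004-03-27.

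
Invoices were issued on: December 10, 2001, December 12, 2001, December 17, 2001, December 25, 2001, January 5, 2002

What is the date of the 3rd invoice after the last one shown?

February 25, 2002

Gaps: 2, 5, 8, 11 days — each gap is 3 larger than the previous one.
Next gap: 14 days. January 5, 2002 + 14 days = January 19, 2002.
Next gap: 17 days. January 19, 2002 + 17 days = February 5, 2002.
Next gap: 20 days. February 5, 2002 + 20 days = February 25, 2002.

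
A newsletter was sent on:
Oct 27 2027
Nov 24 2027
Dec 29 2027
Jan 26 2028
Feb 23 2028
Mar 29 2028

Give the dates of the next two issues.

Every date is a Wednesday; gaps 28, 35, 28, 28, 35 days.
Each is the last Wednesday of its month (at least one falls on the 29th or later, ruling out '4th Wednesday').
Last Wednesday of April 2028: Apr 26 2028.
May 2028 ends with Wednesday May 31 2028.

Apr 26 2028, May 31 2028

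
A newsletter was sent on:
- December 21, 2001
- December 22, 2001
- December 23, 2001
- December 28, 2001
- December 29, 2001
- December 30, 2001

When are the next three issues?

January 4, 2002; January 5, 2002; January 6, 2002

Every event lands on a Friday or Saturday or Sunday (gaps cycle 1, 1, 5, 1, 1).
So the schedule is: every Friday, Saturday and Sunday.
The following Friday is January 4, 2002.
Next Saturday: January 5, 2002.
Next Sunday: January 6, 2002.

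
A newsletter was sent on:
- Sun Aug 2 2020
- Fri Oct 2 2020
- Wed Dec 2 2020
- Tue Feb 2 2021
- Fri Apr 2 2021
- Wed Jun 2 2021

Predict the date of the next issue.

Gaps: 61, 61, 62, 59, 61 days — not constant. Every event is on the 2nd of the month.
Pattern: the 2nd of every 2 months.
August 2021: Mon Aug 2 2021.

Mon Aug 2 2021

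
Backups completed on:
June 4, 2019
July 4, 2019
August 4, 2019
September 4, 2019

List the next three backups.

Each date is the 4th; the gaps (30, 31, 31) track the month lengths.
The rule is the 4th of each month.
Next: October 2019 → October 4, 2019.
Next: November 2019 → November 4, 2019.
Next: December 2019 → December 4, 2019.

October 4, 2019; November 4, 2019; December 4, 2019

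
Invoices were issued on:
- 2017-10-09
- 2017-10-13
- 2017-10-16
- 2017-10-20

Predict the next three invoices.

Gaps: 4, 3, 4 days — not constant, but cyclic with period 2.
The events fall on every Monday and Friday.
Next Monday: 2017-10-23.
The following Friday is 2017-10-27.
Next Monday: 2017-10-30.

2017-10-23, 2017-10-27, 2017-10-30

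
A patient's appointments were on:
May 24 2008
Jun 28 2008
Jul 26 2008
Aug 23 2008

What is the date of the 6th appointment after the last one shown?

Feb 28 2009

Gaps: 35, 28, 28 days — a mix of 28 and 35. Every date is a Saturday.
Each is the 4th Saturday of its month.
September 2008 — 4th Saturday is Sep 27 2008.
4th Saturday of October 2008: Oct 25 2008.
November 2008 — 4th Saturday is Nov 22 2008.
December 2008 — 4th Saturday is Dec 27 2008.
January 2009 — 4th Saturday is Jan 24 2009.
February 2009 — 4th Saturday is Feb 28 2009.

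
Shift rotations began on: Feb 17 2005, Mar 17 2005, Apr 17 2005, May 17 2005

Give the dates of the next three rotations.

Gaps: 28, 31, 30 days — not constant. Every event is on the 17th of the month.
Pattern: the 17th of each month.
Next: June 2005 → Jun 17 2005.
July 2005: Jul 17 2005.
Next: August 2005 → Aug 17 2005.

Jun 17 2005, Jul 17 2005, Aug 17 2005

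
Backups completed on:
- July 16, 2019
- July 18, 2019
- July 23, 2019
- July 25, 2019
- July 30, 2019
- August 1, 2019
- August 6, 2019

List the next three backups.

Gaps: 2, 5, 2, 5, 2, 5 days — not constant, but cyclic with period 2.
The events fall on every Tuesday and Thursday.
Next Thursday: August 8, 2019.
The following Tuesday is August 13, 2019.
The following Thursday is August 15, 2019.

August 8, 2019; August 13, 2019; August 15, 2019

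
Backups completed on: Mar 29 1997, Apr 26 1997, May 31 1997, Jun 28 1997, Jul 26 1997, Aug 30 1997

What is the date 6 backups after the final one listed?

Every date is a Saturday; gaps 28, 35, 28, 28, 35 days.
Each is the last Saturday of its month (at least one falls on the 29th or later, ruling out '4th Saturday').
September 1997 ends with Saturday Sep 27 1997.
October 1997 ends with Saturday Oct 25 1997.
Last Saturday of November 1997: Nov 29 1997.
Last Saturday of December 1997: Dec 27 1997.
January 1998 ends with Saturday Jan 31 1998.
Last Saturday of February 1998: Feb 28 1998.

Feb 28 1998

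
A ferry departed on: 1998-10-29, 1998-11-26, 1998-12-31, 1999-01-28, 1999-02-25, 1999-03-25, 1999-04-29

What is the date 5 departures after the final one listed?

1999-09-30

All Thursdays; the gaps (28, 35, 28, 28, 28, 35) vary with month length.
This is the last Thursday of each month.
Last Thursday of May 1999: 1999-05-27.
Last Thursday of June 1999: 1999-06-24.
Last Thursday of July 1999: 1999-07-29.
August 1999 ends with Thursday 1999-08-26.
September 1999 ends with Thursday 1999-09-30.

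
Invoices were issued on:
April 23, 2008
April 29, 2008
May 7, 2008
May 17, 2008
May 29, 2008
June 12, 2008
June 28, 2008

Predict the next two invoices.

July 16, 2008; August 5, 2008

The spacing grows by 2 each time: 6, 8, 10, 12, 14, 16 days.
Next gap: 18 days. June 28, 2008 + 18 days = July 16, 2008.
Next gap: 20 days. July 16, 2008 + 20 days = August 5, 2008.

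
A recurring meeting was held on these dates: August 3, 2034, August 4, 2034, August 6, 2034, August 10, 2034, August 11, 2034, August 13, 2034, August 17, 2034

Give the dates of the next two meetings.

Gaps: 1, 2, 4, 1, 2, 4 days — not constant, but cyclic with period 3.
The events fall on every Thursday, Friday and Sunday.
Next Friday: August 18, 2034.
The following Sunday is August 20, 2034.

August 18, 2034; August 20, 2034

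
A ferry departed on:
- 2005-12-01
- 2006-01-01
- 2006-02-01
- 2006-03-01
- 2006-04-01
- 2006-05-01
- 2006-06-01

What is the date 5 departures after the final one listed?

Gaps: 31, 31, 28, 31, 30, 31 days — not constant. Every event is on the 1st of the month.
Pattern: the 1st of each month.
Next: July 2006 → 2006-07-01.
August 2006: 2006-08-01.
Next: September 2006 → 2006-09-01.
October 2006: 2006-10-01.
Next: November 2006 → 2006-11-01.

2006-11-01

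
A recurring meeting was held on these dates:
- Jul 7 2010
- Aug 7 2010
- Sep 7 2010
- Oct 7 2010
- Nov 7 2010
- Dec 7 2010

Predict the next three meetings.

Jan 7 2011, Feb 7 2011, Mar 7 2011

Gaps: 31, 31, 30, 31, 30 days — not constant. Every event is on the 7th of the month.
Pattern: the 7th of each month.
January 2011: Jan 7 2011.
February 2011: Feb 7 2011.
Next: March 2011 → Mar 7 2011.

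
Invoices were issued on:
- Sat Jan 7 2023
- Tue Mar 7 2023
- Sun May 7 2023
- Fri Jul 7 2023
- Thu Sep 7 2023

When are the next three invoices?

The day-of-month is always 7 (59, 61, 61, 62 days between events).
So this recurs on the 7th of every 2 months.
November 2023: Tue Nov 7 2023.
January 2024: Sun Jan 7 2024.
March 2024: Thu Mar 7 2024.

Tue Nov 7 2023, Sun Jan 7 2024, Thu Mar 7 2024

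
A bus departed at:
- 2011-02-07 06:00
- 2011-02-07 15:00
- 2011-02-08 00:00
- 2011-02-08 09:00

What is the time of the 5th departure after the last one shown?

2011-02-10 06:00

The interval is a steady 9 hours (9, 9, 9).
2011-02-08 09:00 + 9 h = 2011-02-08 18:00.
2011-02-08 18:00 + 9 h = 2011-02-09 03:00.
2011-02-09 03:00 + 9 h = 2011-02-09 12:00.
2011-02-09 12:00 + 9 h = 2011-02-09 21:00.
2011-02-09 21:00 + 9 h = 2011-02-10 06:00.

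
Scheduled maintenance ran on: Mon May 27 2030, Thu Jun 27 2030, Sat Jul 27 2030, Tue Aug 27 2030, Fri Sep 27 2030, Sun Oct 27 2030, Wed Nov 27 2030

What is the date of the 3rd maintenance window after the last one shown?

The day-of-month is always 27 (31, 30, 31, 31, 30, 31 days between events).
So this recurs on the 27th of each month.
December 2030: Fri Dec 27 2030.
January 2031: Mon Jan 27 2031.
February 2031: Thu Feb 27 2031.

Thu Feb 27 2031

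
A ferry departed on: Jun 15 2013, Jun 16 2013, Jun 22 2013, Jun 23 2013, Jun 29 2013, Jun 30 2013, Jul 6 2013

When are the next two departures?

Jul 7 2013, Jul 13 2013

The gap pattern 1, 6, 1, 6, 1, 6 repeats every 2 events.
These are the Saturdays and Sundays of each week.
The following Sunday is Jul 7 2013.
The following Saturday is Jul 13 2013.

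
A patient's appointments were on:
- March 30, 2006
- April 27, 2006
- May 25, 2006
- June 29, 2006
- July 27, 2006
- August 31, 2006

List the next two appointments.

Every date is a Thursday; gaps 28, 28, 35, 28, 35 days.
Each is the last Thursday of its month (at least one falls on the 29th or later, ruling out '4th Thursday').
Last Thursday of September 2006: September 28, 2006.
Last Thursday of October 2006: October 26, 2006.

September 28, 2006; October 26, 2006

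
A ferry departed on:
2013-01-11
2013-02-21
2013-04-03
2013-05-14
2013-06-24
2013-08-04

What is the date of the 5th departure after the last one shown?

Gaps between consecutive events: 41, 41, 41, 41, 41 days — a constant 41-day interval.
2013-08-04 + 41 days = 2013-09-14.
2013-09-14 + 41 days = 2013-10-25.
2013-10-25 + 41 days = 2013-12-05.
2013-12-05 + 41 days = 2014-01-15.
2014-01-15 + 41 days = 2014-02-25.

2014-02-25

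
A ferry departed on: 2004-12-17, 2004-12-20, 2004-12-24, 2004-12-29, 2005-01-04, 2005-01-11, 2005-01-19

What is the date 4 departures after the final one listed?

Gaps: 3, 4, 5, 6, 7, 8 days — each gap is 1 larger than the previous one.
Next gap: 9 days. 2005-01-19 + 9 days = 2005-01-28.
Next gap: 10 days. 2005-01-28 + 10 days = 2005-02-07.
Next gap: 11 days. 2005-02-07 + 11 days = 2005-02-18.
Next gap: 12 days. 2005-02-18 + 12 days = 2005-03-02.

2005-03-02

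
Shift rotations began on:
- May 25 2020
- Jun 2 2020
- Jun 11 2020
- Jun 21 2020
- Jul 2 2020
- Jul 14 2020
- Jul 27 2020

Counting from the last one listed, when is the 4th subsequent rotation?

Sep 27 2020

The spacing grows by 1 each time: 8, 9, 10, 11, 12, 13 days.
Next gap: 14 days. Jul 27 2020 + 14 days = Aug 10 2020.
Next gap: 15 days. Aug 10 2020 + 15 days = Aug 25 2020.
Next gap: 16 days. Aug 25 2020 + 16 days = Sep 10 2020.
Next gap: 17 days. Sep 10 2020 + 17 days = Sep 27 2020.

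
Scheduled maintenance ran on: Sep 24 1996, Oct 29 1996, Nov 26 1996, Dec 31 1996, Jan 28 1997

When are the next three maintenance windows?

All Tuesdays; the gaps (35, 28, 35, 28) vary with month length.
This is the last Tuesday of each month.
Last Tuesday of February 1997: Feb 25 1997.
March 1997 ends with Tuesday Mar 25 1997.
Last Tuesday of April 1997: Apr 29 1997.

Feb 25 1997, Mar 25 1997, Apr 29 1997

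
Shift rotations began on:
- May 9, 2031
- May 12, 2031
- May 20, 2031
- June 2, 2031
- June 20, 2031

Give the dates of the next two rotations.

Gaps: 3, 8, 13, 18 days — each gap is 5 larger than the previous one.
Next gap: 23 days. June 20, 2031 + 23 days = July 13, 2031.
Next gap: 28 days. July 13, 2031 + 28 days = August 10, 2031.

July 13, 2031; August 10, 2031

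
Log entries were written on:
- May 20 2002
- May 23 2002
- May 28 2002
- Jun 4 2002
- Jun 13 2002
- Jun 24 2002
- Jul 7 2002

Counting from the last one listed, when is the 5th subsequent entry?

Oct 10 2002

Intervals are 3, 5, 7, 9, 11, 13 days — an arithmetic progression with common difference 2.
Next gap: 15 days. Jul 7 2002 + 15 days = Jul 22 2002.
Next gap: 17 days. Jul 22 2002 + 17 days = Aug 8 2002.
Next gap: 19 days. Aug 8 2002 + 19 days = Aug 27 2002.
Next gap: 21 days. Aug 27 2002 + 21 days = Sep 17 2002.
Next gap: 23 days. Sep 17 2002 + 23 days = Oct 10 2002.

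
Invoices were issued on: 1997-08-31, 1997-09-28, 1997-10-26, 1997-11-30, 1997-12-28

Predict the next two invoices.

All Sundays; the gaps (28, 28, 35, 28) vary with month length.
This is the last Sunday of each month.
Last Sunday of January 1998: 1998-01-25.
February 1998 ends with Sunday 1998-02-22.

1998-01-25, 1998-02-22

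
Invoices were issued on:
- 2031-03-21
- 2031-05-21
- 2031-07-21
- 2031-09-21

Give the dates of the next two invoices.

2031-11-21, 2032-01-21

The day-of-month is always 21 (61, 61, 62 days between events).
So this recurs on the 21st of every 2 months.
November 2031: 2031-11-21.
January 2032: 2032-01-21.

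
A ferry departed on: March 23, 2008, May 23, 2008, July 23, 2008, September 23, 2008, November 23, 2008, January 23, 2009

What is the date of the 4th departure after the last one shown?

September 23, 2009

Each date is the 23rd; the gaps (61, 61, 62, 61, 61) track the month lengths.
The rule is the 23rd of every 2 months.
March 2009: March 23, 2009.
Next: May 2009 → May 23, 2009.
July 2009: July 23, 2009.
September 2009: September 23, 2009.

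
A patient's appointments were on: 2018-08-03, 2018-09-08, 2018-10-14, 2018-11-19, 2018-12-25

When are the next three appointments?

The spacing is 36, 36, 36, 36 days — always 36 days.
2018-12-25 + 36 days = 2019-01-30.
2019-01-30 + 36 days = 2019-03-07.
2019-03-07 + 36 days = 2019-04-12.

2019-01-30, 2019-03-07, 2019-04-12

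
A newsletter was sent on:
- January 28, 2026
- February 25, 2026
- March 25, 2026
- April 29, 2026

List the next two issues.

May 27, 2026; June 24, 2026

All Wednesdays; the gaps (28, 28, 35) vary with month length.
This is the last Wednesday of each month.
Last Wednesday of May 2026: May 27, 2026.
Last Wednesday of June 2026: June 24, 2026.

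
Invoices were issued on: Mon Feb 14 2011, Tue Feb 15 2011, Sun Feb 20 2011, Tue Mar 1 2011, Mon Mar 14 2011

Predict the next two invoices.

Thu Mar 31 2011, Thu Apr 21 2011

Intervals are 1, 5, 9, 13 days — an arithmetic progression with common difference 4.
Next gap: 17 days. Mon Mar 14 2011 + 17 days = Thu Mar 31 2011.
Next gap: 21 days. Thu Mar 31 2011 + 21 days = Thu Apr 21 2011.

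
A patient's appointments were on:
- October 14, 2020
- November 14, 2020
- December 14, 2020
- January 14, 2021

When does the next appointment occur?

February 14, 2021

Gaps: 31, 30, 31 days — not constant. Every event is on the 14th of the month.
Pattern: the 14th of each month.
February 2021: February 14, 2021.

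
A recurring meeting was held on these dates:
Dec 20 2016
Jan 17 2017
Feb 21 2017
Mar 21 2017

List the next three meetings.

Apr 18 2017, May 16 2017, Jun 20 2017

Gaps: 28, 35, 28 days — a mix of 28 and 35. Every date is a Tuesday.
Each is the 3rd Tuesday of its month.
3rd Tuesday of April 2017: Apr 18 2017.
May 2017 — 3rd Tuesday is May 16 2017.
3rd Tuesday of June 2017: Jun 20 2017.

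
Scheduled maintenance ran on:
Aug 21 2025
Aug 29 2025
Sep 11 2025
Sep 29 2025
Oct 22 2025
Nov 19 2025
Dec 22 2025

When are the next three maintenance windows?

Jan 29 2026, Mar 13 2026, Apr 30 2026

The spacing grows by 5 each time: 8, 13, 18, 23, 28, 33 days.
Next gap: 38 days. Dec 22 2025 + 38 days = Jan 29 2026.
Next gap: 43 days. Jan 29 2026 + 43 days = Mar 13 2026.
Next gap: 48 days. Mar 13 2026 + 48 days = Apr 30 2026.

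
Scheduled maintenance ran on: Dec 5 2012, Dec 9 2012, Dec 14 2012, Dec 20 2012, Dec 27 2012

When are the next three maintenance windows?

Jan 4 2013, Jan 13 2013, Jan 23 2013

Intervals are 4, 5, 6, 7 days — an arithmetic progression with common difference 1.
Next gap: 8 days. Dec 27 2012 + 8 days = Jan 4 2013.
Next gap: 9 days. Jan 4 2013 + 9 days = Jan 13 2013.
Next gap: 10 days. Jan 13 2013 + 10 days = Jan 23 2013.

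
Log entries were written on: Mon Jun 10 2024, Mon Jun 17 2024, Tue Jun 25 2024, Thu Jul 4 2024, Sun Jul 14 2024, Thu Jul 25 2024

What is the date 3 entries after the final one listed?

Mon Sep 2 2024

Gaps: 7, 8, 9, 10, 11 days — each gap is 1 larger than the previous one.
Next gap: 12 days. Thu Jul 25 2024 + 12 days = Tue Aug 6 2024.
Next gap: 13 days. Tue Aug 6 2024 + 13 days = Mon Aug 19 2024.
Next gap: 14 days. Mon Aug 19 2024 + 14 days = Mon Sep 2 2024.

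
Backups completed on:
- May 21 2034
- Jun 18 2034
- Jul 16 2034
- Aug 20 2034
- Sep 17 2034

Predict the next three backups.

Oct 15 2034, Nov 19 2034, Dec 17 2034

All dates are Sundays, 28, 28, 35, 28 days apart.
Specifically, the 3rd Sunday of each month.
October 2034 — 3rd Sunday is Oct 15 2034.
November 2034 — 3rd Sunday is Nov 19 2034.
December 2034 — 3rd Sunday is Dec 17 2034.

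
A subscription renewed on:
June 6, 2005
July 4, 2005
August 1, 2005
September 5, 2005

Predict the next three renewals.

October 3, 2005; November 7, 2005; December 5, 2005

All dates are Mondays, 28, 28, 35 days apart.
Specifically, the 1st Monday of each month.
October 2005 — 1st Monday is October 3, 2005.
November 2005 — 1st Monday is November 7, 2005.
December 2005 — 1st Monday is December 5, 2005.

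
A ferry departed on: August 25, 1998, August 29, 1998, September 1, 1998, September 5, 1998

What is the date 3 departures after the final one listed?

Every event lands on a Tuesday or Saturday (gaps cycle 4, 3, 4).
So the schedule is: every Tuesday and Saturday.
The following Tuesday is September 8, 1998.
The following Saturday is September 12, 1998.
Next Tuesday: September 15, 1998.

September 15, 1998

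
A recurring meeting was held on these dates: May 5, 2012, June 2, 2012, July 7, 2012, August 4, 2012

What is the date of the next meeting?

Gaps: 28, 35, 28 days — a mix of 28 and 35. Every date is a Saturday.
Each is the 1st Saturday of its month.
1st Saturday of September 2012: September 1, 2012.

September 1, 2012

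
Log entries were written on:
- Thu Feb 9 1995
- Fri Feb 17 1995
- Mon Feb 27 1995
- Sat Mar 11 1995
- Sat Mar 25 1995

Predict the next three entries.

Gaps: 8, 10, 12, 14 days — each gap is 2 larger than the previous one.
Next gap: 16 days. Sat Mar 25 1995 + 16 days = Mon Apr 10 1995.
Next gap: 18 days. Mon Apr 10 1995 + 18 days = Fri Apr 28 1995.
Next gap: 20 days. Fri Apr 28 1995 + 20 days = Thu May 18 1995.

Mon Apr 10 1995, Fri Apr 28 1995, Thu May 18 1995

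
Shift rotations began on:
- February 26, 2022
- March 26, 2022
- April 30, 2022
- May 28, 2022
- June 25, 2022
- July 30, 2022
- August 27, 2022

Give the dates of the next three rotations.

All Saturdays; the gaps (28, 35, 28, 28, 35, 28) vary with month length.
This is the last Saturday of each month.
September 2022 ends with Saturday September 24, 2022.
Last Saturday of October 2022: October 29, 2022.
November 2022 ends with Saturday November 26, 2022.

September 24, 2022; October 29, 2022; November 26, 2022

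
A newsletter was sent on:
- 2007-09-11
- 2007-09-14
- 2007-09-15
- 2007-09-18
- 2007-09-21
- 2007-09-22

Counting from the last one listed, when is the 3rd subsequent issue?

2007-09-29

The gap pattern 3, 1, 3, 3, 1 repeats every 3 events.
These are the Tuesdays, Fridays and Saturdays of each week.
Next Tuesday: 2007-09-25.
The following Friday is 2007-09-28.
The following Saturday is 2007-09-29.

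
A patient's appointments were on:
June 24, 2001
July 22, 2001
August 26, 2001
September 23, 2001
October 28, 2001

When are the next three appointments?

November 25, 2001; December 23, 2001; January 27, 2002

These are Sundays at 28- or 35-day spacing (28, 35, 28, 35).
The pattern: 4th Sunday of the month.
4th Sunday of November 2001: November 25, 2001.
4th Sunday of December 2001: December 23, 2001.
4th Sunday of January 2002: January 27, 2002.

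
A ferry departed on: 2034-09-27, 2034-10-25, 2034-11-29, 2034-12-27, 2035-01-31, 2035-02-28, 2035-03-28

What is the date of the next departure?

2035-04-25

All Wednesdays; the gaps (28, 35, 28, 35, 28, 28) vary with month length.
This is the last Wednesday of each month.
Last Wednesday of April 2035: 2035-04-25.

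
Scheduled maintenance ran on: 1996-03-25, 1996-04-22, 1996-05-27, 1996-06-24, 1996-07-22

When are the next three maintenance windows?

1996-08-26, 1996-09-23, 1996-10-28

All dates are Mondays, 28, 35, 28, 28 days apart.
Specifically, the 4th Monday of each month.
August 1996 — 4th Monday is 1996-08-26.
4th Monday of September 1996: 1996-09-23.
October 1996 — 4th Monday is 1996-10-28.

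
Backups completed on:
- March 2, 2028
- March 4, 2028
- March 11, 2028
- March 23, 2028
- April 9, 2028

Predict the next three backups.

Gaps: 2, 7, 12, 17 days — each gap is 5 larger than the previous one.
Next gap: 22 days. April 9, 2028 + 22 days = May 1, 2028.
Next gap: 27 days. May 1, 2028 + 27 days = May 28, 2028.
Next gap: 32 days. May 28, 2028 + 32 days = June 29, 2028.

May 1, 2028; May 28, 2028; June 29, 2028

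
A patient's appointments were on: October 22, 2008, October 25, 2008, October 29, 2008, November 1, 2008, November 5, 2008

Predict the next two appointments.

November 8, 2008; November 12, 2008

The gap pattern 3, 4, 3, 4 repeats every 2 events.
These are the Wednesdays and Saturdays of each week.
Next Saturday: November 8, 2008.
Next Wednesday: November 12, 2008.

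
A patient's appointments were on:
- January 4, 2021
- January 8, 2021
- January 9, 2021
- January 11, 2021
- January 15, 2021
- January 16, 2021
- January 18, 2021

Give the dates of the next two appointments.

The gap pattern 4, 1, 2, 4, 1, 2 repeats every 3 events.
These are the Mondays, Fridays and Saturdays of each week.
The following Friday is January 22, 2021.
Next Saturday: January 23, 2021.

January 22, 2021; January 23, 2021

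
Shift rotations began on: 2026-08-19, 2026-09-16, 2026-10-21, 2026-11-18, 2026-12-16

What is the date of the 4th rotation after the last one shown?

2027-04-21

Gaps: 28, 35, 28, 28 days — a mix of 28 and 35. Every date is a Wednesday.
Each is the 3rd Wednesday of its month.
3rd Wednesday of January 2027: 2027-01-20.
February 2027 — 3rd Wednesday is 2027-02-17.
March 2027 — 3rd Wednesday is 2027-03-17.
April 2027 — 3rd Wednesday is 2027-04-21.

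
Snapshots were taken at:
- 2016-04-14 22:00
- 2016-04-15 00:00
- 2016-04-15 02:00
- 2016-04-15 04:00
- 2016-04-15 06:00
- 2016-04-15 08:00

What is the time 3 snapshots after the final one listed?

2016-04-15 14:00

Gaps: 2, 2, 2, 2, 2 hours — each event is 2 hours after the previous one.
2016-04-15 08:00 + 2 h = 2016-04-15 10:00.
2016-04-15 10:00 + 2 h = 2016-04-15 12:00.
2016-04-15 12:00 + 2 h = 2016-04-15 14:00.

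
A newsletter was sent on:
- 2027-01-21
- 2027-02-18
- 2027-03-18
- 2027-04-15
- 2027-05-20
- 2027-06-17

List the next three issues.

All dates are Thursdays, 28, 28, 28, 35, 28 days apart.
Specifically, the 3rd Thursday of each month.
3rd Thursday of July 2027: 2027-07-15.
August 2027 — 3rd Thursday is 2027-08-19.
September 2027 — 3rd Thursday is 2027-09-16.

2027-07-15, 2027-08-19, 2027-09-16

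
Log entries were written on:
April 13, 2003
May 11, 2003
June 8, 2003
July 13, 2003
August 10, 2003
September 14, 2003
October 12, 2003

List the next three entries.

All dates are Sundays, 28, 28, 35, 28, 35, 28 days apart.
Specifically, the 2nd Sunday of each month.
November 2003 — 2nd Sunday is November 9, 2003.
2nd Sunday of December 2003: December 14, 2003.
2nd Sunday of January 2004: January 11, 2004.

November 9, 2003; December 14, 2003; January 11, 2004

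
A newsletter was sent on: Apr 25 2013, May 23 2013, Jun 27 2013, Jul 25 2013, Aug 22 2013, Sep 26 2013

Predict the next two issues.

Oct 24 2013, Nov 28 2013

Gaps: 28, 35, 28, 28, 35 days — a mix of 28 and 35. Every date is a Thursday.
Each is the 4th Thursday of its month.
4th Thursday of October 2013: Oct 24 2013.
4th Thursday of November 2013: Nov 28 2013.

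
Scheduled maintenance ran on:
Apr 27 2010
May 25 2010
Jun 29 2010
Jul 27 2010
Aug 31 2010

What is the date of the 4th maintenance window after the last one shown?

Dec 28 2010

These are Tuesdays with 28, 35, 28, 35-day gaps.
Each is the final Tuesday of its month — Jun 29 2010 is past the 28th, so '4th Tuesday' doesn't fit.
September 2010 ends with Tuesday Sep 28 2010.
October 2010 ends with Tuesday Oct 26 2010.
Last Tuesday of November 2010: Nov 30 2010.
December 2010 ends with Tuesday Dec 28 2010.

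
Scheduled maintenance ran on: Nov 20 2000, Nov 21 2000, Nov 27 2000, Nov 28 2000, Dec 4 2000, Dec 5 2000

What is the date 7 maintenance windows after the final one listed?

Gaps: 1, 6, 1, 6, 1 days — not constant, but cyclic with period 2.
The events fall on every Monday and Tuesday.
The following Monday is Dec 11 2000.
The following Tuesday is Dec 12 2000.
The following Monday is Dec 18 2000.
The following Tuesday is Dec 19 2000.
Next Monday: Dec 25 2000.
The following Tuesday is Dec 26 2000.
The following Monday is Jan 1 2001.

Jan 1 2001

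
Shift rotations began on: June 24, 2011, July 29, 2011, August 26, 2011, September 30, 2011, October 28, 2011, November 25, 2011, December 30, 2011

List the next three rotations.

January 27, 2012; February 24, 2012; March 30, 2012

All Fridays; the gaps (35, 28, 35, 28, 28, 35) vary with month length.
This is the last Friday of each month.
Last Friday of January 2012: January 27, 2012.
Last Friday of February 2012: February 24, 2012.
March 2012 ends with Friday March 30, 2012.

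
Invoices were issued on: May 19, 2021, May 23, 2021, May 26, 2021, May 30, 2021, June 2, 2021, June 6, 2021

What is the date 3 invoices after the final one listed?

June 16, 2021

Gaps: 4, 3, 4, 3, 4 days — not constant, but cyclic with period 2.
The events fall on every Wednesday and Sunday.
Next Wednesday: June 9, 2021.
The following Sunday is June 13, 2021.
The following Wednesday is June 16, 2021.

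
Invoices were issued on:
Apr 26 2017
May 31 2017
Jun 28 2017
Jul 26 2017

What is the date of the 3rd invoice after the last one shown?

All Wednesdays; the gaps (35, 28, 28) vary with month length.
This is the last Wednesday of each month.
Last Wednesday of August 2017: Aug 30 2017.
September 2017 ends with Wednesday Sep 27 2017.
October 2017 ends with Wednesday Oct 25 2017.

Oct 25 2017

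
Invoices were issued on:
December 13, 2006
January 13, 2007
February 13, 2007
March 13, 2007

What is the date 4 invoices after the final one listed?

Each date is the 13th; the gaps (31, 31, 28) track the month lengths.
The rule is the 13th of each month.
Next: April 2007 → April 13, 2007.
May 2007: May 13, 2007.
Next: June 2007 → June 13, 2007.
July 2007: July 13, 2007.

July 13, 2007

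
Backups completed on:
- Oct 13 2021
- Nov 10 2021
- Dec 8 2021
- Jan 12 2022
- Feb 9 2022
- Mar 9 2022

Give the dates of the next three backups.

Gaps: 28, 28, 35, 28, 28 days — a mix of 28 and 35. Every date is a Wednesday.
Each is the 2nd Wednesday of its month.
April 2022 — 2nd Wednesday is Apr 13 2022.
2nd Wednesday of May 2022: May 11 2022.
2nd Wednesday of June 2022: Jun 8 2022.

Apr 13 2022, May 11 2022, Jun 8 2022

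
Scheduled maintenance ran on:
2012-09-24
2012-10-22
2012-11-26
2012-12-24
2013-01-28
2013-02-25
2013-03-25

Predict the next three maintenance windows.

All dates are Mondays, 28, 35, 28, 35, 28, 28 days apart.
Specifically, the 4th Monday of each month.
April 2013 — 4th Monday is 2013-04-22.
4th Monday of May 2013: 2013-05-27.
4th Monday of June 2013: 2013-06-24.

2013-04-22, 2013-05-27, 2013-06-24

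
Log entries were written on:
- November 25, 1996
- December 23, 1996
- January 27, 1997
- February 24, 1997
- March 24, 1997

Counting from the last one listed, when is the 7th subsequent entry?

These are Mondays at 28- or 35-day spacing (28, 35, 28, 28).
The pattern: 4th Monday of the month.
April 1997 — 4th Monday is April 28, 1997.
4th Monday of May 1997: May 26, 1997.
4th Monday of June 1997: June 23, 1997.
July 1997 — 4th Monday is July 28, 1997.
August 1997 — 4th Monday is August 25, 1997.
4th Monday of September 1997: September 22, 1997.
4th Monday of October 1997: October 27, 1997.

October 27, 1997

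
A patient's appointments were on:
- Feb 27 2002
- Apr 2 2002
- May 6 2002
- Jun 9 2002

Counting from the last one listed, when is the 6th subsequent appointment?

Every event comes 34 days after the last (34, 34, 34).
Jun 9 2002 + 34 days = Jul 13 2002.
Jul 13 2002 + 34 days = Aug 16 2002.
Aug 16 2002 + 34 days = Sep 19 2002.
Sep 19 2002 + 34 days = Oct 23 2002.
Oct 23 2002 + 34 days = Nov 26 2002.
Nov 26 2002 + 34 days = Dec 30 2002.

Dec 30 2002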